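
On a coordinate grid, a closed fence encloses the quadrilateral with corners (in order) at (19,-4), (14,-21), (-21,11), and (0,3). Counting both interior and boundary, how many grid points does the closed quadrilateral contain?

Using the shoelace formula, 2A = |[19·(-21) − 14·(-4)] + [14·11 − (-21)·(-21)] + [(-21)·3 − 0·11] + [0·(-4) − 19·3]| = 750, so the area is 375.
Along each edge there are gcd(|Δx|,|Δy|)+1 lattice points, so counting each shared vertex once the boundary has gcd(5,17) + gcd(35,32) + gcd(21,8) + gcd(19,7) = 1+1+1+1 = 4.
Pick's theorem gives I = A − B/2 + 1 = 375 − 4/2 + 1 = 374, so the closed region contains I + B = 374 + 4 = 378 lattice points.

378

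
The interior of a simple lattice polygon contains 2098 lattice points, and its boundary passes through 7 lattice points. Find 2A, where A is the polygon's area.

Pick's theorem states A = I + B/2 − 1, so A = 2098 + 7/2 − 1 = 4201/2.
Hence 2A = 4201.

4201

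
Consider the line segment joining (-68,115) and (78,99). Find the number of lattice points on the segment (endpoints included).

The number of lattice points on a segment between lattice points is gcd(|Δx|,|Δy|) + 1 = gcd(146,16) + 1 = 2 + 1 = 3.

3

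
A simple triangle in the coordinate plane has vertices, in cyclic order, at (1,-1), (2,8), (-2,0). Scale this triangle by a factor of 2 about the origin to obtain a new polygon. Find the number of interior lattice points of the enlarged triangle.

51

The shoelace formula gives twice the area as |(1·8 − 2·(-1)) + (2·0 − (-2)·8) + ((-2)·(-1) − 1·0)| = 28, so the area is 14.
Along each edge there are gcd(|Δx|,|Δy|)+1 lattice points, so counting each shared vertex once the boundary has gcd(1,9) + gcd(4,8) + gcd(3,1) = 1+4+1 = 6.
Scaling by 2 multiplies the area by 2² = 4 (so the new area is 56) and multiplies the boundary lattice-point count by 2, giving 12.
By Pick's theorem, the interior count of the dilated polygon is 56 − 12/2 + 1 = 51.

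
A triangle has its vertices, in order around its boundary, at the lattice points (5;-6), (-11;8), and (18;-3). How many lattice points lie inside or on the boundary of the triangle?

118

By the shoelace formula, twice the signed area is |(5·8 − (-11)·(-6)) + ((-11)·(-3) − 18·8) + (18·(-6) − 5·(-3))| = 230, so the area is 115.
The number of boundary lattice points is Σ gcd(|Δx|,|Δy|) = gcd(16,14) + gcd(29,11) + gcd(13,3) = 2+1+1 = 4.
Pick's theorem gives I = A − B/2 + 1 = 115 − 4/2 + 1 = 114, so the closed region contains I + B = 114 + 4 = 118 lattice points.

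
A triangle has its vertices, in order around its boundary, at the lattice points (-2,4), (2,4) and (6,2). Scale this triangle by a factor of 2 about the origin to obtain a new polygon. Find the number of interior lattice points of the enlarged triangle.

9

By the shoelace formula, twice the signed area is |[(-2)·4 − 2·4] + [2·2 − 6·4] + [6·4 − (-2)·2]| = 8, so the area is 4.
Along each edge there are gcd(|Δx|,|Δy|)+1 lattice points, so counting each shared vertex once the boundary has gcd(4,0) + gcd(4,2) + gcd(8,2) = 4+2+2 = 8.
Scaling by 2 multiplies the area by 2² = 4 (so the new area is 16) and multiplies the boundary lattice-point count by 2, giving 16.
By Pick's theorem, the interior count of the dilated polygon is 16 − 16/2 + 1 = 9.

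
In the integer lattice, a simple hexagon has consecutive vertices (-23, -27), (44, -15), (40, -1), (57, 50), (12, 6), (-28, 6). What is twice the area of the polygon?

5022

By the shoelace formula, twice the signed area is |[(-23)·(-15) − 44·(-27)] + [44·(-1) − 40·(-15)] + [40·50 − 57·(-1)] + [57·6 − 12·50] + [12·6 − (-28)·6] + [(-28)·(-27) − (-23)·6]| = 5022, so the area is 2511.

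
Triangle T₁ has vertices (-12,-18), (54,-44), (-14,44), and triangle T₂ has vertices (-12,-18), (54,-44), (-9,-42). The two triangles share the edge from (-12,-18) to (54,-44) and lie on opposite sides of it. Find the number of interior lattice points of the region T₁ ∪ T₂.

2769

The union is the simple quadrilateral with vertices (-12,-18), (-14,44), (54,-44), (-9,-42) in order.
The shoelace formula gives twice the area as |[(-12)·44 − (-14)·(-18)] + [(-14)·(-44) − 54·44] + [54·(-42) − (-9)·(-44)] + [(-9)·(-18) − (-12)·(-42)]| = 5546, so the area is 2773.
Summing gcd(|Δx|,|Δy|) over the edges gives the boundary count: gcd(2,62) + gcd(68,88) + gcd(63,2) + gcd(3,24) = 2+4+1+3 = 10.
By Pick's theorem I = A − B/2 + 1 = 2773 − 10/2 + 1 = 2769.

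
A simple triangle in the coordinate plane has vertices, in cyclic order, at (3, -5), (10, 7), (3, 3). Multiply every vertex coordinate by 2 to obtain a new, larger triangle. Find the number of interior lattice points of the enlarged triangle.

103

The shoelace formula gives twice the area as |[3·7 − 10·(-5)] + [10·3 − 3·7] + [3·(-5) − 3·3]| = 56, so the area is 28.
Summing gcd(|Δx|,|Δy|) over the edges gives the boundary count: gcd(7,12) + gcd(7,4) + gcd(0,8) = 1+1+8 = 10.
Scaling by 2 multiplies the area by 2² = 4 (so the new area is 112) and multiplies the boundary lattice-point count by 2, giving 20.
By Pick's theorem, the interior count of the dilated polygon is 112 − 20/2 + 1 = 103.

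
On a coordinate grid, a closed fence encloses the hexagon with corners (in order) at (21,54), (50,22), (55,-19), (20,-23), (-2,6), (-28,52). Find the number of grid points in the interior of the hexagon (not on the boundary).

The shoelace formula gives twice the area as |(21·22 − 50·54) + (50·(-19) − 55·22) + (55·(-23) − 20·(-19)) + (20·6 − (-2)·(-23)) + ((-2)·52 − (-28)·6) + ((-28)·54 − 21·52)| = 7749, so the area is 3874.5.
Along each edge there are gcd(|Δx|,|Δy|)+1 lattice points, so counting each shared vertex once the boundary has gcd(29,32) + gcd(5,41) + gcd(35,4) + gcd(22,29) + gcd(26,46) + gcd(49,2) = 1+1+1+1+2+1 = 7.
By Pick's theorem A = I + B/2 − 1, so I = 3874.5 − 7/2 + 1 = 3872.

3872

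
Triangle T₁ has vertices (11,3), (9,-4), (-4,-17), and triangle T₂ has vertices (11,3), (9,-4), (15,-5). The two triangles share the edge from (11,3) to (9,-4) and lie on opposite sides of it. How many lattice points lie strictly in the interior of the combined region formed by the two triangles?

The union is the simple quadrilateral with vertices (11,3), (-4,-17), (9,-4), (15,-5) in order.
By the shoelace formula, twice the signed area is |[11·(-17) − (-4)·3] + [(-4)·(-4) − 9·(-17)] + [9·(-5) − 15·(-4)] + [15·3 − 11·(-5)]| = 109, so the area is 109/2.
The number of boundary lattice points is Σ gcd(|Δx|,|Δy|) = gcd(15,20) + gcd(13,13) + gcd(6,1) + gcd(4,8) = 5+13+1+4 = 23.
By Pick's theorem I = A − B/2 + 1 = 109/2 − 23/2 + 1 = 44.

44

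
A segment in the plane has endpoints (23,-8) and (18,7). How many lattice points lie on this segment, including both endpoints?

The number of lattice points on a segment between lattice points is gcd(|Δx|,|Δy|) + 1 = gcd(5,15) + 1 = 5 + 1 = 6.

6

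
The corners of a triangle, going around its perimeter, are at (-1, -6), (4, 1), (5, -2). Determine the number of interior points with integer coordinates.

Using the shoelace formula, 2A = |((-1)·1 − 4·(-6)) + (4·(-2) − 5·1) + (5·(-6) − (-1)·(-2))| = 22, so the area is 11.
The number of boundary lattice points is Σ gcd(|Δx|,|Δy|) = gcd(5,7) + gcd(1,3) + gcd(6,4) = 1+1+2 = 4.
By Pick's theorem A = I + B/2 − 1, so I = 11 − 4/2 + 1 = 10.

10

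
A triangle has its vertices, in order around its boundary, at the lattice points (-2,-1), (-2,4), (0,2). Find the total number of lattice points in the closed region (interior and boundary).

10

Using the shoelace formula, 2A = |[(-2)·4 − (-2)·(-1)] + [(-2)·2 − 0·4] + [0·(-1) − (-2)·2]| = 10, so the area is 5.
The number of boundary lattice points is Σ gcd(|Δx|,|Δy|) = gcd(0,5) + gcd(2,2) + gcd(2,3) = 5+2+1 = 8.
Pick's theorem gives I = A − B/2 + 1 = 5 − 8/2 + 1 = 2, so the closed region contains I + B = 2 + 8 = 10 lattice points.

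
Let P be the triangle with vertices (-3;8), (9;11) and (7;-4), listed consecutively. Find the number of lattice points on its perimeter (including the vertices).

6

The number of boundary lattice points is Σ gcd(|Δx|,|Δy|) = gcd(12,3) + gcd(2,15) + gcd(10,12) = 3+1+2 = 6.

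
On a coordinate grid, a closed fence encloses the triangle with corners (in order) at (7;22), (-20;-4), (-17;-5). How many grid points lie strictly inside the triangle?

51

The shoelace formula gives twice the area as |[7·(-4) − (-20)·22] + [(-20)·(-5) − (-17)·(-4)] + [(-17)·22 − 7·(-5)]| = 105, so the area is 105/2.
The number of boundary lattice points is Σ gcd(|Δx|,|Δy|) = gcd(27,26) + gcd(3,1) + gcd(24,27) = 1+1+3 = 5.
Pick's theorem gives I = A − B/2 + 1 = 105/2 − 5/2 + 1 = 51.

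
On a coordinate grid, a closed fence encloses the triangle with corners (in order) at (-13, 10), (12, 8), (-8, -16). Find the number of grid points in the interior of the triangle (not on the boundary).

318

By the shoelace formula, twice the signed area is |[(-13)·8 − 12·10] + [12·(-16) − (-8)·8] + [(-8)·10 − (-13)·(-16)]| = 640, so the area is 320.
The number of boundary lattice points is Σ gcd(|Δx|,|Δy|) = gcd(25,2) + gcd(20,24) + gcd(5,26) = 1+4+1 = 6.
Pick's theorem gives I = A − B/2 + 1 = 320 − 6/2 + 1 = 318.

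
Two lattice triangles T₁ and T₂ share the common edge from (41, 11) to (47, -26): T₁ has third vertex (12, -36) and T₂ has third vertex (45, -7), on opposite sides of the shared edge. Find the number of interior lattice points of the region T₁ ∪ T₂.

The union is the simple quadrilateral with vertices (41, 11), (12, -36), (47, -26), (45, -7) in order.
By the shoelace formula, twice the signed area is |(41·(-36) − 12·11) + (12·(-26) − 47·(-36)) + (47·(-7) − 45·(-26)) + (45·11 − 41·(-7))| = 1395, so the area is 1395/2.
Along each edge there are gcd(|Δx|,|Δy|)+1 lattice points, so counting each shared vertex once the boundary has gcd(29,47) + gcd(35,10) + gcd(2,19) + gcd(4,18) = 1+5+1+2 = 9.
By Pick's theorem I = A − B/2 + 1 = 1395/2 − 9/2 + 1 = 694.

694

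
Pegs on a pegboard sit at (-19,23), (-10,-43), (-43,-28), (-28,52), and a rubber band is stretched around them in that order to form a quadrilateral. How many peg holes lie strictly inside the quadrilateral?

The shoelace formula gives twice the area as |[(-19)·(-43) − (-10)·23] + [(-10)·(-28) − (-43)·(-43)] + [(-43)·52 − (-28)·(-28)] + [(-28)·23 − (-19)·52]| = 3198, so the area is 1599.
Along each edge there are gcd(|Δx|,|Δy|)+1 lattice points, so counting each shared vertex once the boundary has gcd(9,66) + gcd(33,15) + gcd(15,80) + gcd(9,29) = 3+3+5+1 = 12.
By Pick's theorem A = I + B/2 − 1, so I = 1599 − 12/2 + 1 = 1594.

1594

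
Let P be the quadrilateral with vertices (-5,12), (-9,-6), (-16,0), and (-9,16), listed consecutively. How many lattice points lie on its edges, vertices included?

8

Along each edge there are gcd(|Δx|,|Δy|)+1 lattice points, so counting each shared vertex once the boundary has gcd(4,18) + gcd(7,6) + gcd(7,16) + gcd(4,4) = 2+1+1+4 = 8.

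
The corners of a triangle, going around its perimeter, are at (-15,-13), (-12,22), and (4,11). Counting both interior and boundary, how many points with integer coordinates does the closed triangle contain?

299

Using the shoelace formula, 2A = |[(-15)·22 − (-12)·(-13)] + [(-12)·11 − 4·22] + [4·(-13) − (-15)·11]| = 593, so the area is 296.5.
The number of boundary lattice points is Σ gcd(|Δx|,|Δy|) = gcd(3,35) + gcd(16,11) + gcd(19,24) = 1+1+1 = 3.
Pick's theorem gives I = A − B/2 + 1 = 296.5 − 3/2 + 1 = 296, so the closed region contains I + B = 296 + 3 = 299 lattice points.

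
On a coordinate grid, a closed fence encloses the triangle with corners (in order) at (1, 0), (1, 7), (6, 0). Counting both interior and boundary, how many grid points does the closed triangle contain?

25

By the shoelace formula, twice the signed area is |[1·7 − 1·0] + [1·0 − 6·7] + [6·0 − 1·0]| = 35, so the area is 35/2.
Summing gcd(|Δx|,|Δy|) over the edges gives the boundary count: gcd(0,7) + gcd(5,7) + gcd(5,0) = 7+1+5 = 13.
Pick's theorem gives I = A − B/2 + 1 = 35/2 − 13/2 + 1 = 12, so the closed region contains I + B = 12 + 13 = 25 lattice points.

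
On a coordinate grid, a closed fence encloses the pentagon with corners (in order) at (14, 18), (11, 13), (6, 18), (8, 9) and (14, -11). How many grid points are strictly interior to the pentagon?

85

The shoelace formula gives twice the area as |(14·13 − 11·18) + (11·18 − 6·13) + (6·9 − 8·18) + (8·(-11) − 14·9) + (14·18 − 14·(-11))| = 206, so the area is 103.
The number of boundary lattice points is Σ gcd(|Δx|,|Δy|) = gcd(3,5) + gcd(5,5) + gcd(2,9) + gcd(6,20) + gcd(0,29) = 1+5+1+2+29 = 38.
By Pick's theorem A = I + B/2 − 1, so I = 103 − 38/2 + 1 = 85.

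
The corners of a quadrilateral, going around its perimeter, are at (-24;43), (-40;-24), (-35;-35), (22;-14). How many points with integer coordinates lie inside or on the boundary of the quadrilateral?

2367

By the shoelace formula, twice the signed area is |((-24)·(-24) − (-40)·43) + ((-40)·(-35) − (-35)·(-24)) + ((-35)·(-14) − 22·(-35)) + (22·43 − (-24)·(-14))| = 4726, so the area is 2363.
Along each edge there are gcd(|Δx|,|Δy|)+1 lattice points, so counting each shared vertex once the boundary has gcd(16,67) + gcd(5,11) + gcd(57,21) + gcd(46,57) = 1+1+3+1 = 6.
Pick's theorem gives I = A − B/2 + 1 = 2363 − 6/2 + 1 = 2361, so the closed region contains I + B = 2361 + 6 = 2367 lattice points.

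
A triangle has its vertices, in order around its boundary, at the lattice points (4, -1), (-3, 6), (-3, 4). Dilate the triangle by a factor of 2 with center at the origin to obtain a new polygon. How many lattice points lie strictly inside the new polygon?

19

By the shoelace formula, twice the signed area is |(4·6 − (-3)·(-1)) + ((-3)·4 − (-3)·6) + ((-3)·(-1) − 4·4)| = 14, so the area is 7.
The number of boundary lattice points is Σ gcd(|Δx|,|Δy|) = gcd(7,7) + gcd(0,2) + gcd(7,5) = 7+2+1 = 10.
Scaling by 2 multiplies the area by 2² = 4 (so the new area is 28) and multiplies the boundary lattice-point count by 2, giving 20.
By Pick's theorem, the interior count of the dilated polygon is 28 − 20/2 + 1 = 19.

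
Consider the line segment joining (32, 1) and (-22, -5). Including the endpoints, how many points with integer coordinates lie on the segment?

The number of lattice points on a segment between lattice points is gcd(|Δx|,|Δy|) + 1 = gcd(54,6) + 1 = 6 + 1 = 7.

7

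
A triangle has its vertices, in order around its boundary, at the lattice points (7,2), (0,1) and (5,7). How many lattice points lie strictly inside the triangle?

By the shoelace formula, twice the signed area is |(7·1 − 0·2) + (0·7 − 5·1) + (5·2 − 7·7)| = 37, so the area is 18.5.
The number of boundary lattice points is Σ gcd(|Δx|,|Δy|) = gcd(7,1) + gcd(5,6) + gcd(2,5) = 1+1+1 = 3.
Pick's theorem gives I = A − B/2 + 1 = 18.5 − 3/2 + 1 = 18.

18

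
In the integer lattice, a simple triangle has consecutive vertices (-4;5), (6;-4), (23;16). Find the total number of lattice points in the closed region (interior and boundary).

Using the shoelace formula, 2A = |[(-4)·(-4) − 6·5] + [6·16 − 23·(-4)] + [23·5 − (-4)·16]| = 353, so the area is 176.5.
The number of boundary lattice points is Σ gcd(|Δx|,|Δy|) = gcd(10,9) + gcd(17,20) + gcd(27,11) = 1+1+1 = 3.
Pick's theorem gives I = A − B/2 + 1 = 176.5 − 3/2 + 1 = 176, so the closed region contains I + B = 176 + 3 = 179 lattice points.

179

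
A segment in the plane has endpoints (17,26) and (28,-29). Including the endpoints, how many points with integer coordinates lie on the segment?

The number of lattice points on a segment between lattice points is gcd(|Δx|,|Δy|) + 1 = gcd(11,55) + 1 = 11 + 1 = 12.

12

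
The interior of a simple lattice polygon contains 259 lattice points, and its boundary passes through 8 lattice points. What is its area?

262

Pick's theorem states A = I + B/2 − 1, so A = 259 + 8/2 − 1 = 262.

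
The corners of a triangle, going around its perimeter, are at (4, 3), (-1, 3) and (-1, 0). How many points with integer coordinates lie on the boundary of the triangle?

Along each edge there are gcd(|Δx|,|Δy|)+1 lattice points, so counting each shared vertex once the boundary has gcd(5,0) + gcd(0,3) + gcd(5,3) = 5+3+1 = 9.

9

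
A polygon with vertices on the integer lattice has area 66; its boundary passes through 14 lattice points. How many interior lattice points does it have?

60

From Pick's theorem, I = A − B/2 + 1 = 66 − 14/2 + 1 = 60.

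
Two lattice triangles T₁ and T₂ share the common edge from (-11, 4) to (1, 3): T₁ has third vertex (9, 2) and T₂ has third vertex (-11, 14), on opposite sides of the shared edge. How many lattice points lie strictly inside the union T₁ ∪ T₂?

56

The union is the simple quadrilateral with vertices (-11, 4), (9, 2), (1, 3), (-11, 14) in order.
Using the shoelace formula, 2A = |[(-11)·2 − 9·4] + [9·3 − 1·2] + [1·14 − (-11)·3] + [(-11)·4 − (-11)·14]| = 124, so the area is 62.
Summing gcd(|Δx|,|Δy|) over the edges gives the boundary count: gcd(20,2) + gcd(8,1) + gcd(12,11) + gcd(0,10) = 2+1+1+10 = 14.
By Pick's theorem I = A − B/2 + 1 = 62 − 14/2 + 1 = 56.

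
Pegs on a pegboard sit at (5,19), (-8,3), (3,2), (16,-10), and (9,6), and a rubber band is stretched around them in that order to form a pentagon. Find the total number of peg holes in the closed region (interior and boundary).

207

By the shoelace formula, twice the signed area is |[5·3 − (-8)·19] + [(-8)·2 − 3·3] + [3·(-10) − 16·2] + [16·6 − 9·(-10)] + [9·19 − 5·6]| = 407, so the area is 407/2.
The number of boundary lattice points is Σ gcd(|Δx|,|Δy|) = gcd(13,16) + gcd(11,1) + gcd(13,12) + gcd(7,16) + gcd(4,13) = 1+1+1+1+1 = 5.
Pick's theorem gives I = A − B/2 + 1 = 407/2 − 5/2 + 1 = 202, so the closed region contains I + B = 202 + 5 = 207 lattice points.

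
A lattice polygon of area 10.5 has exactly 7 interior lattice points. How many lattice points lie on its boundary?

Pick's theorem gives A = I + B/2 − 1, so B = 2(A − I + 1) = 2(10.5 − 7 + 1) = 9.

9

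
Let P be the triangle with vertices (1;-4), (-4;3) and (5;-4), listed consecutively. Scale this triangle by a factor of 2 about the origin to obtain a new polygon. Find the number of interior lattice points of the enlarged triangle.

By the shoelace formula, twice the signed area is |(1·3 − (-4)·(-4)) + ((-4)·(-4) − 5·3) + (5·(-4) − 1·(-4))| = 28, so the area is 14.
The number of boundary lattice points is Σ gcd(|Δx|,|Δy|) = gcd(5,7) + gcd(9,7) + gcd(4,0) = 1+1+4 = 6.
Scaling by 2 multiplies the area by 2² = 4 (so the new area is 56) and multiplies the boundary lattice-point count by 2, giving 12.
By Pick's theorem, the interior count of the dilated polygon is 56 − 12/2 + 1 = 51.

51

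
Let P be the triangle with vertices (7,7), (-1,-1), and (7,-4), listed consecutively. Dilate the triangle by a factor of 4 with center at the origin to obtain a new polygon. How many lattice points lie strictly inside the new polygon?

The shoelace formula gives twice the area as |[7·(-1) − (-1)·7] + [(-1)·(-4) − 7·(-1)] + [7·7 − 7·(-4)]| = 88, so the area is 44.
Along each edge there are gcd(|Δx|,|Δy|)+1 lattice points, so counting each shared vertex once the boundary has gcd(8,8) + gcd(8,3) + gcd(0,11) = 8+1+11 = 20.
Scaling by 4 multiplies the area by 4² = 16 (so the new area is 704) and multiplies the boundary lattice-point count by 4, giving 80.
By Pick's theorem, the interior count of the dilated polygon is 704 − 80/2 + 1 = 665.

665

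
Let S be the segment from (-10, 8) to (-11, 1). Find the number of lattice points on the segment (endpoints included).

The number of lattice points on a segment between lattice points is gcd(|Δx|,|Δy|) + 1 = gcd(1,7) + 1 = 1 + 1 = 2.

2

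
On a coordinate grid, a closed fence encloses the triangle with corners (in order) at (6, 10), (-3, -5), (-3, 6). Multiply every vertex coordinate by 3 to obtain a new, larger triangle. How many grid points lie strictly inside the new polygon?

By the shoelace formula, twice the signed area is |(6·(-5) − (-3)·10) + ((-3)·6 − (-3)·(-5)) + ((-3)·10 − 6·6)| = 99, so the area is 99/2.
The number of boundary lattice points is Σ gcd(|Δx|,|Δy|) = gcd(9,15) + gcd(0,11) + gcd(9,4) = 3+11+1 = 15.
Scaling by 3 multiplies the area by 3² = 9 (so the new area is 891/2) and multiplies the boundary lattice-point count by 3, giving 45.
By Pick's theorem, the interior count of the dilated polygon is 891/2 − 45/2 + 1 = 424.

424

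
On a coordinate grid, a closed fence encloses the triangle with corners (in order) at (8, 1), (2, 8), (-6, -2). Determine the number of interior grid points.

57

Using the shoelace formula, 2A = |[8·8 − 2·1] + [2·(-2) − (-6)·8] + [(-6)·1 − 8·(-2)]| = 116, so the area is 58.
Along each edge there are gcd(|Δx|,|Δy|)+1 lattice points, so counting each shared vertex once the boundary has gcd(6,7) + gcd(8,10) + gcd(14,3) = 1+2+1 = 4.
Pick's theorem gives I = A − B/2 + 1 = 58 − 4/2 + 1 = 57.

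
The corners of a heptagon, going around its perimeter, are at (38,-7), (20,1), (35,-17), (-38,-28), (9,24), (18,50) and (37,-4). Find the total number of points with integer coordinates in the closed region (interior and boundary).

2253

By the shoelace formula, twice the signed area is |[38·1 − 20·(-7)] + [20·(-17) − 35·1] + [35·(-28) − (-38)·(-17)] + [(-38)·24 − 9·(-28)] + [9·50 − 18·24] + [18·(-4) − 37·50] + [37·(-7) − 38·(-4)]| = 4494, so the area is 2247.
The number of boundary lattice points is Σ gcd(|Δx|,|Δy|) = gcd(18,8) + gcd(15,18) + gcd(73,11) + gcd(47,52) + gcd(9,26) + gcd(19,54) + gcd(1,3) = 2+3+1+1+1+1+1 = 10.
Pick's theorem gives I = A − B/2 + 1 = 2247 − 10/2 + 1 = 2243, so the closed region contains I + B = 2243 + 10 = 2253 lattice points.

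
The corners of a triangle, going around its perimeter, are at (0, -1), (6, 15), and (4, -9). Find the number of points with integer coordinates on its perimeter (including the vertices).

8

Along each edge there are gcd(|Δx|,|Δy|)+1 lattice points, so counting each shared vertex once the boundary has gcd(6,16) + gcd(2,24) + gcd(4,8) = 2+2+4 = 8.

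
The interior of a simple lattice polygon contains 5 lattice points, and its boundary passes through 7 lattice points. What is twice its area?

By Pick's theorem, A = I + B/2 − 1 = 5 + 7/2 − 1 = 15/2.
Hence 2A = 15.

15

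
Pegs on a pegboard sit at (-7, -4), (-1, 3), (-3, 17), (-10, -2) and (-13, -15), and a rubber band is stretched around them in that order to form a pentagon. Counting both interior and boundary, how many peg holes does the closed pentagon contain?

The shoelace formula gives twice the area as |((-7)·3 − (-1)·(-4)) + ((-1)·17 − (-3)·3) + ((-3)·(-2) − (-10)·17) + ((-10)·(-15) − (-13)·(-2)) + ((-13)·(-4) − (-7)·(-15))| = 214, so the area is 107.
The number of boundary lattice points is Σ gcd(|Δx|,|Δy|) = gcd(6,7) + gcd(2,14) + gcd(7,19) + gcd(3,13) + gcd(6,11) = 1+2+1+1+1 = 6.
Pick's theorem gives I = A − B/2 + 1 = 107 − 6/2 + 1 = 105, so the closed region contains I + B = 105 + 6 = 111 lattice points.

111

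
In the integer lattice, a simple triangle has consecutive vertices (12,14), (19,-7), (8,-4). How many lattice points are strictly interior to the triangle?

101

The shoelace formula gives twice the area as |[12·(-7) − 19·14] + [19·(-4) − 8·(-7)] + [8·14 − 12·(-4)]| = 210, so the area is 105.
The number of boundary lattice points is Σ gcd(|Δx|,|Δy|) = gcd(7,21) + gcd(11,3) + gcd(4,18) = 7+1+2 = 10.
Pick's theorem gives I = A − B/2 + 1 = 105 − 10/2 + 1 = 101.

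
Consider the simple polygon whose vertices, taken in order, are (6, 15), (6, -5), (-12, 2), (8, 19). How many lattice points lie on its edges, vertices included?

24

The number of boundary lattice points is Σ gcd(|Δx|,|Δy|) = gcd(0,20) + gcd(18,7) + gcd(20,17) + gcd(2,4) = 20+1+1+2 = 24.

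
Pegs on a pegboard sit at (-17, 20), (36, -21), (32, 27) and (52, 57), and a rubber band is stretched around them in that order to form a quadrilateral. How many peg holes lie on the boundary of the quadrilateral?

Along each edge there are gcd(|Δx|,|Δy|)+1 lattice points, so counting each shared vertex once the boundary has gcd(53,41) + gcd(4,48) + gcd(20,30) + gcd(69,37) = 1+4+10+1 = 16.

16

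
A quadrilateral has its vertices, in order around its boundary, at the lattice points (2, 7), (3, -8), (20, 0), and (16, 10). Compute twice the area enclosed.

The shoelace formula gives twice the area as |[2·(-8) − 3·7] + [3·0 − 20·(-8)] + [20·10 − 16·0] + [16·7 − 2·10]| = 415, so the area is 207.5.

415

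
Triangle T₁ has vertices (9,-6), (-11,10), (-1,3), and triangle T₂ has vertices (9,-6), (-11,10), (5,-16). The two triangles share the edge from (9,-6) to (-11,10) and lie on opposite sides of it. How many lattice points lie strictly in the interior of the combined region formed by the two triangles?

The union is the simple quadrilateral with vertices (9,-6), (-1,3), (-11,10), (5,-16) in order.
The shoelace formula gives twice the area as |(9·3 − (-1)·(-6)) + ((-1)·10 − (-11)·3) + ((-11)·(-16) − 5·10) + (5·(-6) − 9·(-16))| = 284, so the area is 142.
Along each edge there are gcd(|Δx|,|Δy|)+1 lattice points, so counting each shared vertex once the boundary has gcd(10,9) + gcd(10,7) + gcd(16,26) + gcd(4,10) = 1+1+2+2 = 6.
By Pick's theorem I = A − B/2 + 1 = 142 − 6/2 + 1 = 140.

140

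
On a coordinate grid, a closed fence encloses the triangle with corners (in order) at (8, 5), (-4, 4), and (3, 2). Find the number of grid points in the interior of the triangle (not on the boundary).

15

By the shoelace formula, twice the signed area is |(8·4 − (-4)·5) + ((-4)·2 − 3·4) + (3·5 − 8·2)| = 31, so the area is 31/2.
Along each edge there are gcd(|Δx|,|Δy|)+1 lattice points, so counting each shared vertex once the boundary has gcd(12,1) + gcd(7,2) + gcd(5,3) = 1+1+1 = 3.
By Pick's theorem A = I + B/2 − 1, so I = 31/2 − 3/2 + 1 = 15.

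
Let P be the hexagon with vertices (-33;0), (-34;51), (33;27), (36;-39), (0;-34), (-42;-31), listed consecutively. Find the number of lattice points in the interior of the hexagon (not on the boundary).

5105

The shoelace formula gives twice the area as |[(-33)·51 − (-34)·0] + [(-34)·27 − 33·51] + [33·(-39) − 36·27] + [36·(-34) − 0·(-39)] + [0·(-31) − (-42)·(-34)] + [(-42)·0 − (-33)·(-31)]| = 10218, so the area is 5109.
The number of boundary lattice points is Σ gcd(|Δx|,|Δy|) = gcd(1,51) + gcd(67,24) + gcd(3,66) + gcd(36,5) + gcd(42,3) + gcd(9,31) = 1+1+3+1+3+1 = 10.
By Pick's theorem A = I + B/2 − 1, so I = 5109 − 10/2 + 1 = 5105.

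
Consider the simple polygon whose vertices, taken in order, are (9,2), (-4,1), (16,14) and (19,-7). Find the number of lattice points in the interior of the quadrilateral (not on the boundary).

The shoelace formula gives twice the area as |(9·1 − (-4)·2) + ((-4)·14 − 16·1) + (16·(-7) − 19·14) + (19·2 − 9·(-7))| = 332, so the area is 166.
The number of boundary lattice points is Σ gcd(|Δx|,|Δy|) = gcd(13,1) + gcd(20,13) + gcd(3,21) + gcd(10,9) = 1+1+3+1 = 6.
Pick's theorem gives I = A − B/2 + 1 = 166 − 6/2 + 1 = 164.

164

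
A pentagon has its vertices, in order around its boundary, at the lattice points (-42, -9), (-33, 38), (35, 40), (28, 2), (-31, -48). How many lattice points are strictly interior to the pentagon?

The shoelace formula gives twice the area as |[(-42)·38 − (-33)·(-9)] + [(-33)·40 − 35·38] + [35·2 − 28·40] + [28·(-48) − (-31)·2] + [(-31)·(-9) − (-42)·(-48)]| = 8612, so the area is 4306.
Summing gcd(|Δx|,|Δy|) over the edges gives the boundary count: gcd(9,47) + gcd(68,2) + gcd(7,38) + gcd(59,50) + gcd(11,39) = 1+2+1+1+1 = 6.
Pick's theorem gives I = A − B/2 + 1 = 4306 − 6/2 + 1 = 4304.

4304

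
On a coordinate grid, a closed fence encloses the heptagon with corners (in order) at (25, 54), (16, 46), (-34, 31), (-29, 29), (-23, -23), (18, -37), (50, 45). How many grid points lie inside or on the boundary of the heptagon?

4554

By the shoelace formula, twice the signed area is |(25·46 − 16·54) + (16·31 − (-34)·46) + ((-34)·29 − (-29)·31) + ((-29)·(-23) − (-23)·29) + ((-23)·(-37) − 18·(-23)) + (18·45 − 50·(-37)) + (50·54 − 25·45)| = 9093, so the area is 4546.5.
The number of boundary lattice points is Σ gcd(|Δx|,|Δy|) = gcd(9,8) + gcd(50,15) + gcd(5,2) + gcd(6,52) + gcd(41,14) + gcd(32,82) + gcd(25,9) = 1+5+1+2+1+2+1 = 13.
Pick's theorem gives I = A − B/2 + 1 = 4546.5 − 13/2 + 1 = 4541, so the closed region contains I + B = 4541 + 13 = 4554 lattice points.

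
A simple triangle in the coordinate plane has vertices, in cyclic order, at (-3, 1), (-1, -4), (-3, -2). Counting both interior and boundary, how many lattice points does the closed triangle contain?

Using the shoelace formula, 2A = |[(-3)·(-4) − (-1)·1] + [(-1)·(-2) − (-3)·(-4)] + [(-3)·1 − (-3)·(-2)]| = 6, so the area is 3.
Along each edge there are gcd(|Δx|,|Δy|)+1 lattice points, so counting each shared vertex once the boundary has gcd(2,5) + gcd(2,2) + gcd(0,3) = 1+2+3 = 6.
Pick's theorem gives I = A − B/2 + 1 = 3 − 6/2 + 1 = 1, so the closed region contains I + B = 1 + 6 = 7 lattice points.

7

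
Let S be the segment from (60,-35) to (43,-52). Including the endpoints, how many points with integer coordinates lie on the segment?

The number of lattice points on a segment between lattice points is gcd(|Δx|,|Δy|) + 1 = gcd(17,17) + 1 = 17 + 1 = 18.

18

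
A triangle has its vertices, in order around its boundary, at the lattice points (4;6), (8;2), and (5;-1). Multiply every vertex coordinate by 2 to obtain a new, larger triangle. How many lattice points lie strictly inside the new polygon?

41

The shoelace formula gives twice the area as |[4·2 − 8·6] + [8·(-1) − 5·2] + [5·6 − 4·(-1)]| = 24, so the area is 12.
Along each edge there are gcd(|Δx|,|Δy|)+1 lattice points, so counting each shared vertex once the boundary has gcd(4,4) + gcd(3,3) + gcd(1,7) = 4+3+1 = 8.
Scaling by 2 multiplies the area by 2² = 4 (so the new area is 48) and multiplies the boundary lattice-point count by 2, giving 16.
By Pick's theorem, the interior count of the dilated polygon is 48 − 16/2 + 1 = 41.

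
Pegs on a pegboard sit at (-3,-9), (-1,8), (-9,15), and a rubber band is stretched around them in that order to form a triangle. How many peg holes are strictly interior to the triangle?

72

Using the shoelace formula, 2A = |((-3)·8 − (-1)·(-9)) + ((-1)·15 − (-9)·8) + ((-9)·(-9) − (-3)·15)| = 150, so the area is 75.
The number of boundary lattice points is Σ gcd(|Δx|,|Δy|) = gcd(2,17) + gcd(8,7) + gcd(6,24) = 1+1+6 = 8.
By Pick's theorem A = I + B/2 − 1, so I = 75 − 8/2 + 1 = 72.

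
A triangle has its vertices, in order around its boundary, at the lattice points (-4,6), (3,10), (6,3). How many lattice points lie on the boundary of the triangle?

3

Along each edge there are gcd(|Δx|,|Δy|)+1 lattice points, so counting each shared vertex once the boundary has gcd(7,4) + gcd(3,7) + gcd(10,3) = 1+1+1 = 3.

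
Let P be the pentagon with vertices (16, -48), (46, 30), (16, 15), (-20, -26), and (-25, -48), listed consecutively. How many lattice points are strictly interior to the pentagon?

2499

By the shoelace formula, twice the signed area is |(16·30 − 46·(-48)) + (46·15 − 16·30) + (16·(-26) − (-20)·15) + ((-20)·(-48) − (-25)·(-26)) + ((-25)·(-48) − 16·(-48))| = 5060, so the area is 2530.
The number of boundary lattice points is Σ gcd(|Δx|,|Δy|) = gcd(30,78) + gcd(30,15) + gcd(36,41) + gcd(5,22) + gcd(41,0) = 6+15+1+1+41 = 64.
Pick's theorem gives I = A − B/2 + 1 = 2530 − 64/2 + 1 = 2499.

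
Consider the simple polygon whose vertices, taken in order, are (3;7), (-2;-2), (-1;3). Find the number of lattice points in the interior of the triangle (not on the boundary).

6

Using the shoelace formula, 2A = |(3·(-2) − (-2)·7) + ((-2)·3 − (-1)·(-2)) + ((-1)·7 − 3·3)| = 16, so the area is 8.
Along each edge there are gcd(|Δx|,|Δy|)+1 lattice points, so counting each shared vertex once the boundary has gcd(5,9) + gcd(1,5) + gcd(4,4) = 1+1+4 = 6.
By Pick's theorem A = I + B/2 − 1, so I = 8 − 6/2 + 1 = 6.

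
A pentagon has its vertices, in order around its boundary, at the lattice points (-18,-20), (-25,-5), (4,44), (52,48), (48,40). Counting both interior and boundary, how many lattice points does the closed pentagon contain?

2034

Using the shoelace formula, 2A = |[(-18)·(-5) − (-25)·(-20)] + [(-25)·44 − 4·(-5)] + [4·48 − 52·44] + [52·40 − 48·48] + [48·(-20) − (-18)·40]| = 4050, so the area is 2025.
Along each edge there are gcd(|Δx|,|Δy|)+1 lattice points, so counting each shared vertex once the boundary has gcd(7,15) + gcd(29,49) + gcd(48,4) + gcd(4,8) + gcd(66,60) = 1+1+4+4+6 = 16.
Pick's theorem gives I = A − B/2 + 1 = 2025 − 16/2 + 1 = 2018, so the closed region contains I + B = 2018 + 16 = 2034 lattice points.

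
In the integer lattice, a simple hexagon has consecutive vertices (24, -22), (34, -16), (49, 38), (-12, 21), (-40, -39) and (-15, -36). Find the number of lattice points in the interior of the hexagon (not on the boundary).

By the shoelace formula, twice the signed area is |(24·(-16) − 34·(-22)) + (34·38 − 49·(-16)) + (49·21 − (-12)·38) + ((-12)·(-39) − (-40)·21) + ((-40)·(-36) − (-15)·(-39)) + ((-15)·(-22) − 24·(-36))| = 7282, so the area is 3641.
Along each edge there are gcd(|Δx|,|Δy|)+1 lattice points, so counting each shared vertex once the boundary has gcd(10,6) + gcd(15,54) + gcd(61,17) + gcd(28,60) + gcd(25,3) + gcd(39,14) = 2+3+1+4+1+1 = 12.
Pick's theorem gives I = A − B/2 + 1 = 3641 − 12/2 + 1 = 3636.

3636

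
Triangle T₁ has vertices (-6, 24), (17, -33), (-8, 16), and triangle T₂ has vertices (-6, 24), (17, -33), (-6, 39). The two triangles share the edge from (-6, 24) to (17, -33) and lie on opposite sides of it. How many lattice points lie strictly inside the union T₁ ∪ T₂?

313

The union is the simple quadrilateral with vertices (-6, 24), (-8, 16), (17, -33), (-6, 39) in order.
Using the shoelace formula, 2A = |((-6)·16 − (-8)·24) + ((-8)·(-33) − 17·16) + (17·39 − (-6)·(-33)) + ((-6)·24 − (-6)·39)| = 643, so the area is 321.5.
Summing gcd(|Δx|,|Δy|) over the edges gives the boundary count: gcd(2,8) + gcd(25,49) + gcd(23,72) + gcd(0,15) = 2+1+1+15 = 19.
By Pick's theorem I = A − B/2 + 1 = 321.5 − 19/2 + 1 = 313.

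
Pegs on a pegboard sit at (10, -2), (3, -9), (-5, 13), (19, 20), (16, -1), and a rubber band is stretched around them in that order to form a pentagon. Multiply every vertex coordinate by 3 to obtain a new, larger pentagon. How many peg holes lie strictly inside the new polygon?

3571

The shoelace formula gives twice the area as |(10·(-9) − 3·(-2)) + (3·13 − (-5)·(-9)) + ((-5)·20 − 19·13) + (19·(-1) − 16·20) + (16·(-2) − 10·(-1))| = 798, so the area is 399.
The number of boundary lattice points is Σ gcd(|Δx|,|Δy|) = gcd(7,7) + gcd(8,22) + gcd(24,7) + gcd(3,21) + gcd(6,1) = 7+2+1+3+1 = 14.
Scaling by 3 multiplies the area by 3² = 9 (so the new area is 3591) and multiplies the boundary lattice-point count by 3, giving 42.
By Pick's theorem, the interior count of the dilated polygon is 3591 − 42/2 + 1 = 3571.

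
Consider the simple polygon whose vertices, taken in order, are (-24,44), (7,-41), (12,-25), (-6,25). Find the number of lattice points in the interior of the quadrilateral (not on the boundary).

By the shoelace formula, twice the signed area is |[(-24)·(-41) − 7·44] + [7·(-25) − 12·(-41)] + [12·25 − (-6)·(-25)] + [(-6)·44 − (-24)·25]| = 1479, so the area is 1479/2.
The number of boundary lattice points is Σ gcd(|Δx|,|Δy|) = gcd(31,85) + gcd(5,16) + gcd(18,50) + gcd(18,19) = 1+1+2+1 = 5.
By Pick's theorem A = I + B/2 − 1, so I = 1479/2 − 5/2 + 1 = 738.

738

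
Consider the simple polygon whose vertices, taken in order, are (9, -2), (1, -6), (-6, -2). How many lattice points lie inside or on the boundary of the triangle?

41

The shoelace formula gives twice the area as |[9·(-6) − 1·(-2)] + [1·(-2) − (-6)·(-6)] + [(-6)·(-2) − 9·(-2)]| = 60, so the area is 30.
Summing gcd(|Δx|,|Δy|) over the edges gives the boundary count: gcd(8,4) + gcd(7,4) + gcd(15,0) = 4+1+15 = 20.
Pick's theorem gives I = A − B/2 + 1 = 30 − 20/2 + 1 = 21, so the closed region contains I + B = 21 + 20 = 41 lattice points.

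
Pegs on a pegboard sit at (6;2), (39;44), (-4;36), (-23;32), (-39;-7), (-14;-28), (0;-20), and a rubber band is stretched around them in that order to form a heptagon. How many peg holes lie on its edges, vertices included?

Summing gcd(|Δx|,|Δy|) over the edges gives the boundary count: gcd(33,42) + gcd(43,8) + gcd(19,4) + gcd(16,39) + gcd(25,21) + gcd(14,8) + gcd(6,22) = 3+1+1+1+1+2+2 = 11.

11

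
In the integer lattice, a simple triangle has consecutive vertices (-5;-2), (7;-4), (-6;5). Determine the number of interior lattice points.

40

The shoelace formula gives twice the area as |[(-5)·(-4) − 7·(-2)] + [7·5 − (-6)·(-4)] + [(-6)·(-2) − (-5)·5]| = 82, so the area is 41.
Along each edge there are gcd(|Δx|,|Δy|)+1 lattice points, so counting each shared vertex once the boundary has gcd(12,2) + gcd(13,9) + gcd(1,7) = 2+1+1 = 4.
Pick's theorem gives I = A − B/2 + 1 = 41 − 4/2 + 1 = 40.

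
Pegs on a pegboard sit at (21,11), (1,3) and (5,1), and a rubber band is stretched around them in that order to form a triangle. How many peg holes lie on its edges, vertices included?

8

Summing gcd(|Δx|,|Δy|) over the edges gives the boundary count: gcd(20,8) + gcd(4,2) + gcd(16,10) = 4+2+2 = 8.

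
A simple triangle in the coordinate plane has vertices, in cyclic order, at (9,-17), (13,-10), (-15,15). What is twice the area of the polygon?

296

The shoelace formula gives twice the area as |(9·(-10) − 13·(-17)) + (13·15 − (-15)·(-10)) + ((-15)·(-17) − 9·15)| = 296, so the area is 148.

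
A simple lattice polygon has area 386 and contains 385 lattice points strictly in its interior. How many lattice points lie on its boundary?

Pick's theorem gives A = I + B/2 − 1, so B = 2(A − I + 1) = 2(386 − 385 + 1) = 4.

4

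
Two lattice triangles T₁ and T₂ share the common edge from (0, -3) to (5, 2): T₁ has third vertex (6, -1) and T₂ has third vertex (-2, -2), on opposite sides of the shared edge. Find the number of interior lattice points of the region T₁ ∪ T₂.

The union is the simple quadrilateral with vertices (0, -3), (6, -1), (5, 2), (-2, -2) in order.
By the shoelace formula, twice the signed area is |[0·(-1) − 6·(-3)] + [6·2 − 5·(-1)] + [5·(-2) − (-2)·2] + [(-2)·(-3) − 0·(-2)]| = 35, so the area is 35/2.
Along each edge there are gcd(|Δx|,|Δy|)+1 lattice points, so counting each shared vertex once the boundary has gcd(6,2) + gcd(1,3) + gcd(7,4) + gcd(2,1) = 2+1+1+1 = 5.
By Pick's theorem I = A − B/2 + 1 = 35/2 − 5/2 + 1 = 16.

16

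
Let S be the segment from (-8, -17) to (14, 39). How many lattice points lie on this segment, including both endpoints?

The number of lattice points on a segment between lattice points is gcd(|Δx|,|Δy|) + 1 = gcd(22,56) + 1 = 2 + 1 = 3.

3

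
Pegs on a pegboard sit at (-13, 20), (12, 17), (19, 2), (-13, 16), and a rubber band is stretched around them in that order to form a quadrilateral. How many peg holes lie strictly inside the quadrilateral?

238

Using the shoelace formula, 2A = |[(-13)·17 − 12·20] + [12·2 − 19·17] + [19·16 − (-13)·2] + [(-13)·20 − (-13)·16]| = 482, so the area is 241.
The number of boundary lattice points is Σ gcd(|Δx|,|Δy|) = gcd(25,3) + gcd(7,15) + gcd(32,14) + gcd(0,4) = 1+1+2+4 = 8.
By Pick's theorem A = I + B/2 − 1, so I = 241 − 8/2 + 1 = 238.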